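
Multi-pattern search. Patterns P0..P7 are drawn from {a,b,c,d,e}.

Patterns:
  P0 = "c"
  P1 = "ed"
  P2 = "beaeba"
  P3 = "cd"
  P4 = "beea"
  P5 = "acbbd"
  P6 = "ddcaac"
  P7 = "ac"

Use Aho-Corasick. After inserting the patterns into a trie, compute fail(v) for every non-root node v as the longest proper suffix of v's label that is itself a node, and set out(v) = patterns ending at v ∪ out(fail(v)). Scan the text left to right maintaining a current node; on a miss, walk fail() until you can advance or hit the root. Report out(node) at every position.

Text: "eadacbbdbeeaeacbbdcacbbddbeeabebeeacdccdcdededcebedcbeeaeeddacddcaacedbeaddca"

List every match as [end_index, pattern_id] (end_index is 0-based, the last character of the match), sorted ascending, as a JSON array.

Construct AC machine:
Trie (insert patterns):
  n0 'ε': a→13 b→4 c→1 d→18 e→2
  n1 'c': d→10  ←P0
  n2 'e': d→3
  n3 'ed': ·  ←P1
  n4 'b': e→5
  n5 'be': a→6 e→11
  n6 'bea': e→7
  n7 'beae': b→8
  n8 'beaeb': a→9
  n9 'beaeba': ·  ←P2
  n10 'cd': ·  ←P3
  n11 'bee': a→12
  n12 'beea': ·  ←P4
  n13 'a': c→14
  n14 'ac': b→15  ←P7
  n15 'acb': b→16
  n16 'acbb': d→17
  n17 'acbbd': ·  ←P5
  n18 'd': d→19
  n19 'dd': c→20
  n20 'ddc': a→21
  n21 'ddca': a→22
  n22 'ddcaa': c→23
  n23 'ddcaac': ·  ←P6

Failure links (BFS by depth):
  n1('c'): parent n0 fail=0; on 'c' 0 → fail=0;  out {0}∪∅={0}
  n2('e'): parent n0 fail=0; on 'e' 0 → fail=0;  out ∅∪∅=∅
  n4('b'): parent n0 fail=0; on 'b' 0 → fail=0;  out ∅∪∅=∅
  n13('a'): parent n0 fail=0; on 'a' 0 → fail=0;  out ∅∪∅=∅
  n18('d'): parent n0 fail=0; on 'd' 0 → fail=0;  out ∅∪∅=∅
  n3('ed'): parent n2 fail=0; on 'd' 0 → fail=18;  out {1}∪∅={1}
  n5('be'): parent n4 fail=0; on 'e' 0 → fail=2;  out ∅∪∅=∅
  n10('cd'): parent n1 fail=0; on 'd' 0 → fail=18;  out {3}∪∅={3}
  n14('ac'): parent n13 fail=0; on 'c' 0 → fail=1;  out {7}∪{0}={0,7}
  n19('dd'): parent n18 fail=0; on 'd' 0 → fail=18;  out ∅∪∅=∅
  n6('bea'): parent n5 fail=2; on 'a' 2→0 → fail=13;  out ∅∪∅=∅
  n11('bee'): parent n5 fail=2; on 'e' 2→0 → fail=2;  out ∅∪∅=∅
  n15('acb'): parent n14 fail=1; on 'b' 1→0 → fail=4;  out ∅∪∅=∅
  n20('ddc'): parent n19 fail=18; on 'c' 18→0 → fail=1;  out ∅∪{0}={0}
  n7('beae'): parent n6 fail=13; on 'e' 13→0 → fail=2;  out ∅∪∅=∅
  n12('beea'): parent n11 fail=2; on 'a' 2→0 → fail=13;  out {4}∪∅={4}
  n16('acbb'): parent n15 fail=4; on 'b' 4→0 → fail=4;  out ∅∪∅=∅
  n21('ddca'): parent n20 fail=1; on 'a' 1→0 → fail=13;  out ∅∪∅=∅
  n8('beaeb'): parent n7 fail=2; on 'b' 2→0 → fail=4;  out ∅∪∅=∅
  n17('acbbd'): parent n16 fail=4; on 'd' 4→0 → fail=18;  out {5}∪∅={5}
  n22('ddcaa'): parent n21 fail=13; on 'a' 13→0 → fail=13;  out ∅∪∅=∅
  n9('beaeba'): parent n8 fail=4; on 'a' 4→0 → fail=13;  out {2}∪∅={2}
  n23('ddcaac'): parent n22 fail=13; on 'c' 13 → fail=14;  out {6}∪{0,7}={0,6,7}

Scan:
pos 0 'e': at 2
pos 1 'a': at 13 (fail-walked)
pos 2 'd': at 18 (fail-walked)
pos 3 'a': at 13 (fail-walked)
pos 4 'c': at 14  emit P0@[4:4],P7@[3:4]
pos 5 'b': at 15
pos 6 'b': at 16
pos 7 'd': at 17  emit P5@[3:7]
pos 8 'b': at 4 (fail-walked)
pos 9 'e': at 5
pos 10 'e': at 11
pos 11 'a': at 12  emit P4@[8:11]
pos 12 'e': at 2 (fail-walked)
pos 13 'a': at 13 (fail-walked)
pos 14 'c': at 14  emit P0@[14:14],P7@[13:14]
pos 15 'b': at 15
pos 16 'b': at 16
pos 17 'd': at 17  emit P5@[13:17]
pos 18 'c': at 1 (fail-walked)  emit P0@[18:18]
pos 19 'a': at 13 (fail-walked)
pos 20 'c': at 14  emit P0@[20:20],P7@[19:20]
pos 21 'b': at 15
pos 22 'b': at 16
pos 23 'd': at 17  emit P5@[19:23]
pos 24 'd': at 19 (fail-walked)
pos 25 'b': at 4 (fail-walked)
pos 26 'e': at 5
pos 27 'e': at 11
pos 28 'a': at 12  emit P4@[25:28]
pos 29 'b': at 4 (fail-walked)
pos 30 'e': at 5
pos 31 'b': at 4 (fail-walked)
pos 32 'e': at 5
pos 33 'e': at 11
pos 34 'a': at 12  emit P4@[31:34]
pos 35 'c': at 14 (fail-walked)  emit P0@[35:35],P7@[34:35]
pos 36 'd': at 10 (fail-walked)  emit P3@[35:36]
pos 37 'c': at 1 (fail-walked)  emit P0@[37:37]
pos 38 'c': at 1 (fail-walked)  emit P0@[38:38]
pos 39 'd': at 10  emit P3@[38:39]
pos 40 'c': at 1 (fail-walked)  emit P0@[40:40]
pos 41 'd': at 10  emit P3@[40:41]
pos 42 'e': at 2 (fail-walked)
pos 43 'd': at 3  emit P1@[42:43]
pos 44 'e': at 2 (fail-walked)
pos 45 'd': at 3  emit P1@[44:45]
pos 46 'c': at 1 (fail-walked)  emit P0@[46:46]
pos 47 'e': at 2 (fail-walked)
pos 48 'b': at 4 (fail-walked)
pos 49 'e': at 5
pos 50 'd': at 3 (fail-walked)  emit P1@[49:50]
pos 51 'c': at 1 (fail-walked)  emit P0@[51:51]
pos 52 'b': at 4 (fail-walked)
pos 53 'e': at 5
pos 54 'e': at 11
pos 55 'a': at 12  emit P4@[52:55]
pos 56 'e': at 2 (fail-walked)
pos 57 'e': at 2 (fail-walked)
pos 58 'd': at 3  emit P1@[57:58]
pos 59 'd': at 19 (fail-walked)
pos 60 'a': at 13 (fail-walked)
pos 61 'c': at 14  emit P0@[61:61],P7@[60:61]
pos 62 'd': at 10 (fail-walked)  emit P3@[61:62]
pos 63 'd': at 19 (fail-walked)
pos 64 'c': at 20  emit P0@[64:64]
pos 65 'a': at 21
pos 66 'a': at 22
pos 67 'c': at 23  emit P0@[67:67],P6@[62:67],P7@[66:67]
pos 68 'e': at 2 (fail-walked)
pos 69 'd': at 3  emit P1@[68:69]
pos 70 'b': at 4 (fail-walked)
pos 71 'e': at 5
pos 72 'a': at 6
pos 73 'd': at 18 (fail-walked)
pos 74 'd': at 19
pos 75 'c': at 20  emit P0@[75:75]
pos 76 'a': at 21

Matches: [[4,0],[4,7],[7,5],[11,4],[14,0],[14,7],[17,5],[18,0],[20,0],[20,7],[23,5],[28,4],[34,4],[35,0],[35,7],[36,3],[37,0],[38,0],[39,3],[40,0],[41,3],[43,1],[45,1],[46,0],[50,1],[51,0],[55,4],[58,1],[61,0],[61,7],[62,3],[64,0],[67,0],[67,6],[67,7],[69,1],[75,0]]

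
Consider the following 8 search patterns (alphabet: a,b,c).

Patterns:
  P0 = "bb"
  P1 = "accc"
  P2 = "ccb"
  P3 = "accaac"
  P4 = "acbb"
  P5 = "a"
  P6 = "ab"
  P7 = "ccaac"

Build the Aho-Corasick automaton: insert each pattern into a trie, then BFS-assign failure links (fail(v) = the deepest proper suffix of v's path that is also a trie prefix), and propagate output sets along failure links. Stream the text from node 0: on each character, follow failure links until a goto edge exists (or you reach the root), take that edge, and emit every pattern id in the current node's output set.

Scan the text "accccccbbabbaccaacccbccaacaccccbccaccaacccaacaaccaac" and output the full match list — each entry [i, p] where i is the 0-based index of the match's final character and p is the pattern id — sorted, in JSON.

Build:
Trie nodes:
  n0 'ε': a→3 b→1 c→7
  n1 'b': b→2
  n2 'bb': ·  [P0 ends]
  n3 'a': b→15 c→4  [P5 ends]
  n4 'ac': b→13 c→5
  n5 'acc': a→10 c→6
  n6 'accc': ·  [P1 ends]
  n7 'c': c→8
  n8 'cc': a→16 b→9
  n9 'ccb': ·  [P2 ends]
  n10 'acca': a→11
  n11 'accaa': c→12
  n12 'accaac': ·  [P3 ends]
  n13 'acb': b→14
  n14 'acbb': ·  [P4 ends]
  n15 'ab': ·  [P6 ends]
  n16 'cca': a→17
  n17 'ccaa': c→18
  n18 'ccaac': ·  [P7 ends]

BFS fail/out derivation:
  fail(1) 'b': from fail(0)=0 chase 'b': 0 ⇒ 0;  out=∅∪out(0)=∅
  fail(3) 'a': from fail(0)=0 chase 'a': 0 ⇒ 0;  out={5}∪out(0)={5}
  fail(7) 'c': from fail(0)=0 chase 'c': 0 ⇒ 0;  out=∅∪out(0)=∅
  fail(2) 'bb': from fail(1)=0 chase 'b': 0 ⇒ 1;  out={0}∪out(1)={0}
  fail(4) 'ac': from fail(3)=0 chase 'c': 0 ⇒ 7;  out=∅∪out(7)=∅
  fail(8) 'cc': from fail(7)=0 chase 'c': 0 ⇒ 7;  out=∅∪out(7)=∅
  fail(15) 'ab': from fail(3)=0 chase 'b': 0 ⇒ 1;  out={6}∪out(1)={6}
  fail(5) 'acc': from fail(4)=7 chase 'c': 7 ⇒ 8;  out=∅∪out(8)=∅
  fail(9) 'ccb': from fail(8)=7 chase 'b': 7→0 ⇒ 1;  out={2}∪out(1)={2}
  fail(13) 'acb': from fail(4)=7 chase 'b': 7→0 ⇒ 1;  out=∅∪out(1)=∅
  fail(16) 'cca': from fail(8)=7 chase 'a': 7→0 ⇒ 3;  out=∅∪out(3)={5}
  fail(6) 'accc': from fail(5)=8 chase 'c': 8→7 ⇒ 8;  out={1}∪out(8)={1}
  fail(10) 'acca': from fail(5)=8 chase 'a': 8 ⇒ 16;  out=∅∪out(16)={5}
  fail(14) 'acbb': from fail(13)=1 chase 'b': 1 ⇒ 2;  out={4}∪out(2)={0,4}
  fail(17) 'ccaa': from fail(16)=3 chase 'a': 3→0 ⇒ 3;  out=∅∪out(3)={5}
  fail(11) 'accaa': from fail(10)=16 chase 'a': 16 ⇒ 17;  out=∅∪out(17)={5}
  fail(18) 'ccaac': from fail(17)=3 chase 'c': 3 ⇒ 4;  out={7}∪out(4)={7}
  fail(12) 'accaac': from fail(11)=17 chase 'c': 17 ⇒ 18;  out={3}∪out(18)={3,7}

Scan:
i=0 'a': node 0→3  → match P5@[0:0]
i=1 'c': node 3→4
i=2 'c': node 4→5
i=3 'c': node 5→6  → match P1@[0:3]
i=4 'c': node 6→8 ·f
i=5 'c': node 8→8 ·f
i=6 'c': node 8→8 ·f
i=7 'b': node 8→9  → match P2@[5:7]
i=8 'b': node 9→2 ·f  → match P0@[7:8]
i=9 'a': node 2→3 ·f  → match P5@[9:9]
i=10 'b': node 3→15  → match P6@[9:10]
i=11 'b': node 15→2 ·f  → match P0@[10:11]
i=12 'a': node 2→3 ·f  → match P5@[12:12]
i=13 'c': node 3→4
i=14 'c': node 4→5
i=15 'a': node 5→10  → match P5@[15:15]
i=16 'a': node 10→11  → match P5@[16:16]
i=17 'c': node 11→12  → match P3@[12:17],P7@[13:17]
i=18 'c': node 12→5 ·f
i=19 'c': node 5→6  → match P1@[16:19]
i=20 'b': node 6→9 ·f  → match P2@[18:20]
i=21 'c': node 9→7 ·f
i=22 'c': node 7→8
i=23 'a': node 8→16  → match P5@[23:23]
i=24 'a': node 16→17  → match P5@[24:24]
i=25 'c': node 17→18  → match P7@[21:25]
i=26 'a': node 18→3 ·f  → match P5@[26:26]
i=27 'c': node 3→4
i=28 'c': node 4→5
i=29 'c': node 5→6  → match P1@[26:29]
i=30 'c': node 6→8 ·f
i=31 'b': node 8→9  → match P2@[29:31]
i=32 'c': node 9→7 ·f
i=33 'c': node 7→8
i=34 'a': node 8→16  → match P5@[34:34]
i=35 'c': node 16→4 ·f
i=36 'c': node 4→5
i=37 'a': node 5→10  → match P5@[37:37]
i=38 'a': node 10→11  → match P5@[38:38]
i=39 'c': node 11→12  → match P3@[34:39],P7@[35:39]
i=40 'c': node 12→5 ·f
i=41 'c': node 5→6  → match P1@[38:41]
i=42 'a': node 6→16 ·f  → match P5@[42:42]
i=43 'a': node 16→17  → match P5@[43:43]
i=44 'c': node 17→18  → match P7@[40:44]
i=45 'a': node 18→3 ·f  → match P5@[45:45]
i=46 'a': node 3→3 ·f  → match P5@[46:46]
i=47 'c': node 3→4
i=48 'c': node 4→5
i=49 'a': node 5→10  → match P5@[49:49]
i=50 'a': node 10→11  → match P5@[50:50]
i=51 'c': node 11→12  → match P3@[46:51],P7@[47:51]

Result: [[0,5],[3,1],[7,2],[8,0],[9,5],[10,6],[11,0],[12,5],[15,5],[16,5],[17,3],[17,7],[19,1],[20,2],[23,5],[24,5],[25,7],[26,5],[29,1],[31,2],[34,5],[37,5],[38,5],[39,3],[39,7],[41,1],[42,5],[43,5],[44,7],[45,5],[46,5],[49,5],[50,5],[51,3],[51,7]]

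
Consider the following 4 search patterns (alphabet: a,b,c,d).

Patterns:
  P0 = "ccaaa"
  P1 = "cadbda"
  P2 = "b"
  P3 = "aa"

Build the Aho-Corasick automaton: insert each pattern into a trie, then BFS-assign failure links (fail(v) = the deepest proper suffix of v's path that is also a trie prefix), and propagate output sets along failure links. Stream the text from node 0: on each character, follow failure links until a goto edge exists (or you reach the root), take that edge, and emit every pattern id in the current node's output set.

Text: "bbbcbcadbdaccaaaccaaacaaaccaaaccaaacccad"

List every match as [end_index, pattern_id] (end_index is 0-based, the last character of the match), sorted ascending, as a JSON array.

Construct AC machine:
Trie nodes:
  n0 'ε': a→12 b→11 c→1
  n1 'c': a→6 c→2
  n2 'cc': a→3
  n3 'cca': a→4
  n4 'ccaa': a→5
  n5 'ccaaa': ·  ←P0
  n6 'ca': d→7
  n7 'cad': b→8
  n8 'cadb': d→9
  n9 'cadbd': a→10
  n10 'cadbda': ·  ←P1
  n11 'b': ·  ←P2
  n12 'a': a→13
  n13 'aa': ·  ←P3

Failure links (BFS by depth):
  n1('c'): parent n0 fail=0; on 'c' 0 → fail=0;  out ∅∪∅=∅
  n11('b'): parent n0 fail=0; on 'b' 0 → fail=0;  out {2}∪∅={2}
  n12('a'): parent n0 fail=0; on 'a' 0 → fail=0;  out ∅∪∅=∅
  n2('cc'): parent n1 fail=0; on 'c' 0 → fail=1;  out ∅∪∅=∅
  n6('ca'): parent n1 fail=0; on 'a' 0 → fail=12;  out ∅∪∅=∅
  n13('aa'): parent n12 fail=0; on 'a' 0 → fail=12;  out {3}∪∅={3}
  n3('cca'): parent n2 fail=1; on 'a' 1 → fail=6;  out ∅∪∅=∅
  n7('cad'): parent n6 fail=12; on 'd' 12→0 → fail=0;  out ∅∪∅=∅
  n4('ccaa'): parent n3 fail=6; on 'a' 6→12 → fail=13;  out ∅∪{3}={3}
  n8('cadb'): parent n7 fail=0; on 'b' 0 → fail=11;  out ∅∪{2}={2}
  n5('ccaaa'): parent n4 fail=13; on 'a' 13→12 → fail=13;  out {0}∪{3}={0,3}
  n9('cadbd'): parent n8 fail=11; on 'd' 11→0 → fail=0;  out ∅∪∅=∅
  n10('cadbda'): parent n9 fail=0; on 'a' 0 → fail=12;  out {1}∪∅={1}

Run:
[0] read 'b'  n0⇒n11  → match P2@[0:0]
[1] read 'b'  n11⇒n11 (fail-walked)  → match P2@[1:1]
[2] read 'b'  n11⇒n11 (fail-walked)  → match P2@[2:2]
[3] read 'c'  n11⇒n1 (fail-walked)
[4] read 'b'  n1⇒n11 (fail-walked)  → match P2@[4:4]
[5] read 'c'  n11⇒n1 (fail-walked)
[6] read 'a'  n1⇒n6
[7] read 'd'  n6⇒n7
[8] read 'b'  n7⇒n8  → match P2@[8:8]
[9] read 'd'  n8⇒n9
[10] read 'a'  n9⇒n10  → match P1@[5:10]
[11] read 'c'  n10⇒n1 (fail-walked)
[12] read 'c'  n1⇒n2
[13] read 'a'  n2⇒n3
[14] read 'a'  n3⇒n4  → match P3@[13:14]
[15] read 'a'  n4⇒n5  → match P0@[11:15],P3@[14:15]
[16] read 'c'  n5⇒n1 (fail-walked)
[17] read 'c'  n1⇒n2
[18] read 'a'  n2⇒n3
[19] read 'a'  n3⇒n4  → match P3@[18:19]
[20] read 'a'  n4⇒n5  → match P0@[16:20],P3@[19:20]
[21] read 'c'  n5⇒n1 (fail-walked)
[22] read 'a'  n1⇒n6
[23] read 'a'  n6⇒n13 (fail-walked)  → match P3@[22:23]
[24] read 'a'  n13⇒n13 (fail-walked)  → match P3@[23:24]
[25] read 'c'  n13⇒n1 (fail-walked)
[26] read 'c'  n1⇒n2
[27] read 'a'  n2⇒n3
[28] read 'a'  n3⇒n4  → match P3@[27:28]
[29] read 'a'  n4⇒n5  → match P0@[25:29],P3@[28:29]
[30] read 'c'  n5⇒n1 (fail-walked)
[31] read 'c'  n1⇒n2
[32] read 'a'  n2⇒n3
[33] read 'a'  n3⇒n4  → match P3@[32:33]
[34] read 'a'  n4⇒n5  → match P0@[30:34],P3@[33:34]
[35] read 'c'  n5⇒n1 (fail-walked)
[36] read 'c'  n1⇒n2
[37] read 'c'  n2⇒n2 (fail-walked)
[38] read 'a'  n2⇒n3
[39] read 'd'  n3⇒n7 (fail-walked)

Result: [[0,2],[1,2],[2,2],[4,2],[8,2],[10,1],[14,3],[15,0],[15,3],[19,3],[20,0],[20,3],[23,3],[24,3],[28,3],[29,0],[29,3],[33,3],[34,0],[34,3]]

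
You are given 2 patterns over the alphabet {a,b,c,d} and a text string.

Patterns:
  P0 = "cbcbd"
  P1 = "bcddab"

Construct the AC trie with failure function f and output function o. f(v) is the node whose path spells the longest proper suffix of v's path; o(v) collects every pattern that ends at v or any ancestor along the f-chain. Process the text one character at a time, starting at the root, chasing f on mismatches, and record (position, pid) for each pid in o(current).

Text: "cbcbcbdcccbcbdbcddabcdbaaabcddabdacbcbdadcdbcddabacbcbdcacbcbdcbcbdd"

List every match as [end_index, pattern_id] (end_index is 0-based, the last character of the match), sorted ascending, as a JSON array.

Construct AC machine:
Trie (insert patterns):
  0='ε' goto b→6 c→1
  1='c' goto b→2
  2='cb' goto c→3
  3='cbc' goto b→4
  4='cbcb' goto d→5
  5='cbcbd' goto ·  ←P0
  6='b' goto c→7
  7='bc' goto d→8
  8='bcd' goto d→9
  9='bcdd' goto a→10
  10='bcdda' goto b→11
  11='bcddab' goto ·  ←P1

BFS fail/out derivation:
  fail(1) 'c': from fail(0)=0 chase 'c': 0 ⇒ 0;  out=∅∪out(0)=∅
  fail(6) 'b': from fail(0)=0 chase 'b': 0 ⇒ 0;  out=∅∪out(0)=∅
  fail(2) 'cb': from fail(1)=0 chase 'b': 0 ⇒ 6;  out=∅∪out(6)=∅
  fail(7) 'bc': from fail(6)=0 chase 'c': 0 ⇒ 1;  out=∅∪out(1)=∅
  fail(3) 'cbc': from fail(2)=6 chase 'c': 6 ⇒ 7;  out=∅∪out(7)=∅
  fail(8) 'bcd': from fail(7)=1 chase 'd': 1→0 ⇒ 0;  out=∅∪out(0)=∅
  fail(4) 'cbcb': from fail(3)=7 chase 'b': 7→1 ⇒ 2;  out=∅∪out(2)=∅
  fail(9) 'bcdd': from fail(8)=0 chase 'd': 0 ⇒ 0;  out=∅∪out(0)=∅
  fail(5) 'cbcbd': from fail(4)=2 chase 'd': 2→6→0 ⇒ 0;  out={0}∪out(0)={0}
  fail(10) 'bcdda': from fail(9)=0 chase 'a': 0 ⇒ 0;  out=∅∪out(0)=∅
  fail(11) 'bcddab': from fail(10)=0 chase 'b': 0 ⇒ 6;  out={1}∪out(6)={1}

Text stream:
i=0 'c': node 0→1
i=1 'b': node 1→2
i=2 'c': node 2→3
i=3 'b': node 3→4
i=4 'c': node 4→3 ·f
i=5 'b': node 3→4
i=6 'd': node 4→5  → match P0@[2:6]
i=7 'c': node 5→1 ·f
i=8 'c': node 1→1 ·f
i=9 'c': node 1→1 ·f
i=10 'b': node 1→2
i=11 'c': node 2→3
i=12 'b': node 3→4
i=13 'd': node 4→5  → match P0@[9:13]
i=14 'b': node 5→6 ·f
i=15 'c': node 6→7
i=16 'd': node 7→8
i=17 'd': node 8→9
i=18 'a': node 9→10
i=19 'b': node 10→11  → match P1@[14:19]
i=20 'c': node 11→7 ·f
i=21 'd': node 7→8
i=22 'b': node 8→6 ·f
i=23 'a': node 6→0 ·f
i=24 'a': node 0→0
i=25 'a': node 0→0
i=26 'b': node 0→6
i=27 'c': node 6→7
i=28 'd': node 7→8
i=29 'd': node 8→9
i=30 'a': node 9→10
i=31 'b': node 10→11  → match P1@[26:31]
i=32 'd': node 11→0 ·f
i=33 'a': node 0→0
i=34 'c': node 0→1
i=35 'b': node 1→2
i=36 'c': node 2→3
i=37 'b': node 3→4
i=38 'd': node 4→5  → match P0@[34:38]
i=39 'a': node 5→0 ·f
i=40 'd': node 0→0
i=41 'c': node 0→1
i=42 'd': node 1→0 ·f
i=43 'b': node 0→6
i=44 'c': node 6→7
i=45 'd': node 7→8
i=46 'd': node 8→9
i=47 'a': node 9→10
i=48 'b': node 10→11  → match P1@[43:48]
i=49 'a': node 11→0 ·f
i=50 'c': node 0→1
i=51 'b': node 1→2
i=52 'c': node 2→3
i=53 'b': node 3→4
i=54 'd': node 4→5  → match P0@[50:54]
i=55 'c': node 5→1 ·f
i=56 'a': node 1→0 ·f
i=57 'c': node 0→1
i=58 'b': node 1→2
i=59 'c': node 2→3
i=60 'b': node 3→4
i=61 'd': node 4→5  → match P0@[57:61]
i=62 'c': node 5→1 ·f
i=63 'b': node 1→2
i=64 'c': node 2→3
i=65 'b': node 3→4
i=66 'd': node 4→5  → match P0@[62:66]
i=67 'd': node 5→0 ·f

Matches: [[6,0],[13,0],[19,1],[31,1],[38,0],[48,1],[54,0],[61,0],[66,0]]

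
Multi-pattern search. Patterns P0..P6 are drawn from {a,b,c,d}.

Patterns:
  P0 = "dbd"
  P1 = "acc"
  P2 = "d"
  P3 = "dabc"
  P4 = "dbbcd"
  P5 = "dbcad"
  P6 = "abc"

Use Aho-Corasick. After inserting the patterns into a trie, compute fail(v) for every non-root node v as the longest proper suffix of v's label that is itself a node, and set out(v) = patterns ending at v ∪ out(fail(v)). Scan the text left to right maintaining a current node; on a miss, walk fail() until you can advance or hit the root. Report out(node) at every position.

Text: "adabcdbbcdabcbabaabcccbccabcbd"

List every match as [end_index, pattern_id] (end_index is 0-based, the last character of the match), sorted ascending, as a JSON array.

Build automaton:
Trie nodes:
  n0 'ε': a→4 d→1
  n1 'd': a→7 b→2  ←P2
  n2 'db': b→10 c→13 d→3
  n3 'dbd': ·  ←P0
  n4 'a': b→16 c→5
  n5 'ac': c→6
  n6 'acc': ·  ←P1
  n7 'da': b→8
  n8 'dab': c→9
  n9 'dabc': ·  ←P3
  n10 'dbb': c→11
  n11 'dbbc': d→12
  n12 'dbbcd': ·  ←P4
  n13 'dbc': a→14
  n14 'dbca': d→15
  n15 'dbcad': ·  ←P5
  n16 'ab': c→17
  n17 'abc': ·  ←P6

BFS fail/out derivation:
  fail(1) 'd': from fail(0)=0 chase 'd': 0 ⇒ 0;  out={2}∪out(0)={2}
  fail(4) 'a': from fail(0)=0 chase 'a': 0 ⇒ 0;  out=∅∪out(0)=∅
  fail(2) 'db': from fail(1)=0 chase 'b': 0 ⇒ 0;  out=∅∪out(0)=∅
  fail(5) 'ac': from fail(4)=0 chase 'c': 0 ⇒ 0;  out=∅∪out(0)=∅
  fail(7) 'da': from fail(1)=0 chase 'a': 0 ⇒ 4;  out=∅∪out(4)=∅
  fail(16) 'ab': from fail(4)=0 chase 'b': 0 ⇒ 0;  out=∅∪out(0)=∅
  fail(3) 'dbd': from fail(2)=0 chase 'd': 0 ⇒ 1;  out={0}∪out(1)={0,2}
  fail(6) 'acc': from fail(5)=0 chase 'c': 0 ⇒ 0;  out={1}∪out(0)={1}
  fail(8) 'dab': from fail(7)=4 chase 'b': 4 ⇒ 16;  out=∅∪out(16)=∅
  fail(10) 'dbb': from fail(2)=0 chase 'b': 0 ⇒ 0;  out=∅∪out(0)=∅
  fail(13) 'dbc': from fail(2)=0 chase 'c': 0 ⇒ 0;  out=∅∪out(0)=∅
  fail(17) 'abc': from fail(16)=0 chase 'c': 0 ⇒ 0;  out={6}∪out(0)={6}
  fail(9) 'dabc': from fail(8)=16 chase 'c': 16 ⇒ 17;  out={3}∪out(17)={3,6}
  fail(11) 'dbbc': from fail(10)=0 chase 'c': 0 ⇒ 0;  out=∅∪out(0)=∅
  fail(14) 'dbca': from fail(13)=0 chase 'a': 0 ⇒ 4;  out=∅∪out(4)=∅
  fail(12) 'dbbcd': from fail(11)=0 chase 'd': 0 ⇒ 1;  out={4}∪out(1)={2,4}
  fail(15) 'dbcad': from fail(14)=4 chase 'd': 4→0 ⇒ 1;  out={5}∪out(1)={2,5}

Scan:
pos 0 'a': at 4
pos 1 'd': at 1 (via fail)  emit P2@[1:1]
pos 2 'a': at 7
pos 3 'b': at 8
pos 4 'c': at 9  emit P3@[1:4],P6@[2:4]
pos 5 'd': at 1 (via fail)  emit P2@[5:5]
pos 6 'b': at 2
pos 7 'b': at 10
pos 8 'c': at 11
pos 9 'd': at 12  emit P2@[9:9],P4@[5:9]
pos 10 'a': at 7 (via fail)
pos 11 'b': at 8
pos 12 'c': at 9  emit P3@[9:12],P6@[10:12]
pos 13 'b': at 0 (via fail)
pos 14 'a': at 4
pos 15 'b': at 16
pos 16 'a': at 4 (via fail)
pos 17 'a': at 4 (via fail)
pos 18 'b': at 16
pos 19 'c': at 17  emit P6@[17:19]
pos 20 'c': at 0 (via fail)
pos 21 'c': at 0
pos 22 'b': at 0
pos 23 'c': at 0
pos 24 'c': at 0
pos 25 'a': at 4
pos 26 'b': at 16
pos 27 'c': at 17  emit P6@[25:27]
pos 28 'b': at 0 (via fail)
pos 29 'd': at 1  emit P2@[29:29]

Matches: [[1,2],[4,3],[4,6],[5,2],[9,2],[9,4],[12,3],[12,6],[19,6],[27,6],[29,2]]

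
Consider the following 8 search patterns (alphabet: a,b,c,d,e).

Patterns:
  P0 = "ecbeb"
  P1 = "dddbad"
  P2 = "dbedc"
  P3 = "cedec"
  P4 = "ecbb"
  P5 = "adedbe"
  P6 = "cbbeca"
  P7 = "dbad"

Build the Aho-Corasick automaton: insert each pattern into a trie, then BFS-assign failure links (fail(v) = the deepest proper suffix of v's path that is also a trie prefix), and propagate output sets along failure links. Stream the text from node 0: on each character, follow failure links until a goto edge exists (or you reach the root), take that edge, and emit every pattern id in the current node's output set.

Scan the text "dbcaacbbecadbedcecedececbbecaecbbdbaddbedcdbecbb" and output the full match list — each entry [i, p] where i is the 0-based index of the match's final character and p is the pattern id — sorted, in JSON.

Build:
Trie (insert patterns):
  0='ε' goto a→22 c→16 d→6 e→1
  1='e' goto c→2
  2='ec' goto b→3
  3='ecb' goto b→21 e→4
  4='ecbe' goto b→5
  5='ecbeb' goto ·  ←P0
  6='d' goto b→12 d→7
  7='dd' goto d→8
  8='ddd' goto b→9
  9='dddb' goto a→10
  10='dddba' goto d→11
  11='dddbad' goto ·  ←P1
  12='db' goto a→33 e→13
  13='dbe' goto d→14
  14='dbed' goto c→15
  15='dbedc' goto ·  ←P2
  16='c' goto b→28 e→17
  17='ce' goto d→18
  18='ced' goto e→19
  19='cede' goto c→20
  20='cedec' goto ·  ←P3
  21='ecbb' goto ·  ←P4
  22='a' goto d→23
  23='ad' goto e→24
  24='ade' goto d→25
  25='aded' goto b→26
  26='adedb' goto e→27
  27='adedbe' goto ·  ←P5
  28='cb' goto b→29
  29='cbb' goto e→30
  30='cbbe' goto c→31
  31='cbbec' goto a→32
  32='cbbeca' goto ·  ←P6
  33='dba' goto d→34
  34='dbad' goto ·  ←P7

Failure links (BFS by depth):
  fail(1) 'e': from fail(0)=0 chase 'e': 0 ⇒ 0;  out=∅∪out(0)=∅
  fail(6) 'd': from fail(0)=0 chase 'd': 0 ⇒ 0;  out=∅∪out(0)=∅
  fail(16) 'c': from fail(0)=0 chase 'c': 0 ⇒ 0;  out=∅∪out(0)=∅
  fail(22) 'a': from fail(0)=0 chase 'a': 0 ⇒ 0;  out=∅∪out(0)=∅
  fail(2) 'ec': from fail(1)=0 chase 'c': 0 ⇒ 16;  out=∅∪out(16)=∅
  fail(7) 'dd': from fail(6)=0 chase 'd': 0 ⇒ 6;  out=∅∪out(6)=∅
  fail(12) 'db': from fail(6)=0 chase 'b': 0 ⇒ 0;  out=∅∪out(0)=∅
  fail(17) 'ce': from fail(16)=0 chase 'e': 0 ⇒ 1;  out=∅∪out(1)=∅
  fail(23) 'ad': from fail(22)=0 chase 'd': 0 ⇒ 6;  out=∅∪out(6)=∅
  fail(28) 'cb': from fail(16)=0 chase 'b': 0 ⇒ 0;  out=∅∪out(0)=∅
  fail(3) 'ecb': from fail(2)=16 chase 'b': 16 ⇒ 28;  out=∅∪out(28)=∅
  fail(8) 'ddd': from fail(7)=6 chase 'd': 6 ⇒ 7;  out=∅∪out(7)=∅
  fail(13) 'dbe': from fail(12)=0 chase 'e': 0 ⇒ 1;  out=∅∪out(1)=∅
  fail(18) 'ced': from fail(17)=1 chase 'd': 1→0 ⇒ 6;  out=∅∪out(6)=∅
  fail(24) 'ade': from fail(23)=6 chase 'e': 6→0 ⇒ 1;  out=∅∪out(1)=∅
  fail(29) 'cbb': from fail(28)=0 chase 'b': 0 ⇒ 0;  out=∅∪out(0)=∅
  fail(33) 'dba': from fail(12)=0 chase 'a': 0 ⇒ 22;  out=∅∪out(22)=∅
  fail(4) 'ecbe': from fail(3)=28 chase 'e': 28→0 ⇒ 1;  out=∅∪out(1)=∅
  fail(9) 'dddb': from fail(8)=7 chase 'b': 7→6 ⇒ 12;  out=∅∪out(12)=∅
  fail(14) 'dbed': from fail(13)=1 chase 'd': 1→0 ⇒ 6;  out=∅∪out(6)=∅
  fail(19) 'cede': from fail(18)=6 chase 'e': 6→0 ⇒ 1;  out=∅∪out(1)=∅
  fail(21) 'ecbb': from fail(3)=28 chase 'b': 28 ⇒ 29;  out={4}∪out(29)={4}
  fail(25) 'aded': from fail(24)=1 chase 'd': 1→0 ⇒ 6;  out=∅∪out(6)=∅
  fail(30) 'cbbe': from fail(29)=0 chase 'e': 0 ⇒ 1;  out=∅∪out(1)=∅
  fail(34) 'dbad': from fail(33)=22 chase 'd': 22 ⇒ 23;  out={7}∪out(23)={7}
  fail(5) 'ecbeb': from fail(4)=1 chase 'b': 1→0 ⇒ 0;  out={0}∪out(0)={0}
  fail(10) 'dddba': from fail(9)=12 chase 'a': 12 ⇒ 33;  out=∅∪out(33)=∅
  fail(15) 'dbedc': from fail(14)=6 chase 'c': 6→0 ⇒ 16;  out={2}∪out(16)={2}
  fail(20) 'cedec': from fail(19)=1 chase 'c': 1 ⇒ 2;  out={3}∪out(2)={3}
  fail(26) 'adedb': from fail(25)=6 chase 'b': 6 ⇒ 12;  out=∅∪out(12)=∅
  fail(31) 'cbbec': from fail(30)=1 chase 'c': 1 ⇒ 2;  out=∅∪out(2)=∅
  fail(11) 'dddbad': from fail(10)=33 chase 'd': 33 ⇒ 34;  out={1}∪out(34)={1,7}
  fail(27) 'adedbe': from fail(26)=12 chase 'e': 12 ⇒ 13;  out={5}∪out(13)={5}
  fail(32) 'cbbeca': from fail(31)=2 chase 'a': 2→16→0 ⇒ 22;  out={6}∪out(22)={6}

Text stream:
pos 0 'd': at 6
pos 1 'b': at 12
pos 2 'c': at 16 (fail-walked)
pos 3 'a': at 22 (fail-walked)
pos 4 'a': at 22 (fail-walked)
pos 5 'c': at 16 (fail-walked)
pos 6 'b': at 28
pos 7 'b': at 29
pos 8 'e': at 30
pos 9 'c': at 31
pos 10 'a': at 32  → match P6@[5:10]
pos 11 'd': at 23 (fail-walked)
pos 12 'b': at 12 (fail-walked)
pos 13 'e': at 13
pos 14 'd': at 14
pos 15 'c': at 15  → match P2@[11:15]
pos 16 'e': at 17 (fail-walked)
pos 17 'c': at 2 (fail-walked)
pos 18 'e': at 17 (fail-walked)
pos 19 'd': at 18
pos 20 'e': at 19
pos 21 'c': at 20  → match P3@[17:21]
pos 22 'e': at 17 (fail-walked)
pos 23 'c': at 2 (fail-walked)
pos 24 'b': at 3
pos 25 'b': at 21  → match P4@[22:25]
pos 26 'e': at 30 (fail-walked)
pos 27 'c': at 31
pos 28 'a': at 32  → match P6@[23:28]
pos 29 'e': at 1 (fail-walked)
pos 30 'c': at 2
pos 31 'b': at 3
pos 32 'b': at 21  → match P4@[29:32]
pos 33 'd': at 6 (fail-walked)
pos 34 'b': at 12
pos 35 'a': at 33
pos 36 'd': at 34  → match P7@[33:36]
pos 37 'd': at 7 (fail-walked)
pos 38 'b': at 12 (fail-walked)
pos 39 'e': at 13
pos 40 'd': at 14
pos 41 'c': at 15  → match P2@[37:41]
pos 42 'd': at 6 (fail-walked)
pos 43 'b': at 12
pos 44 'e': at 13
pos 45 'c': at 2 (fail-walked)
pos 46 'b': at 3
pos 47 'b': at 21  → match P4@[44:47]

Matches: [[10,6],[15,2],[21,3],[25,4],[28,6],[32,4],[36,7],[41,2],[47,4]]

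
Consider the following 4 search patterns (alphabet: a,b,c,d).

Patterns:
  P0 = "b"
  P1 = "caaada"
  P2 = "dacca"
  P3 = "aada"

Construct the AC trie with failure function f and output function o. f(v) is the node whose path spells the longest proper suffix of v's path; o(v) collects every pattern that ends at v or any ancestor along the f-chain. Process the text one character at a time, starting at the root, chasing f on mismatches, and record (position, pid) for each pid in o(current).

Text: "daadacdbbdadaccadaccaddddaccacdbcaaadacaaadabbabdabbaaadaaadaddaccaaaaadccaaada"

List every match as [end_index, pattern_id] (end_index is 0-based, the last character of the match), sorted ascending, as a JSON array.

Build automaton:
Trie nodes:
  0='ε' goto a→13 b→1 c→2 d→8
  1='b' goto ·  ←P0
  2='c' goto a→3
  3='ca' goto a→4
  4='caa' goto a→5
  5='caaa' goto d→6
  6='caaad' goto a→7
  7='caaada' goto ·  ←P1
  8='d' goto a→9
  9='da' goto c→10
  10='dac' goto c→11
  11='dacc' goto a→12
  12='dacca' goto ·  ←P2
  13='a' goto a→14
  14='aa' goto d→15
  15='aad' goto a→16
  16='aada' goto ·  ←P3

Failure links (BFS by depth):
  fail(1) 'b': from fail(0)=0 chase 'b': 0 ⇒ 0;  out={0}∪out(0)={0}
  fail(2) 'c': from fail(0)=0 chase 'c': 0 ⇒ 0;  out=∅∪out(0)=∅
  fail(8) 'd': from fail(0)=0 chase 'd': 0 ⇒ 0;  out=∅∪out(0)=∅
  fail(13) 'a': from fail(0)=0 chase 'a': 0 ⇒ 0;  out=∅∪out(0)=∅
  fail(3) 'ca': from fail(2)=0 chase 'a': 0 ⇒ 13;  out=∅∪out(13)=∅
  fail(9) 'da': from fail(8)=0 chase 'a': 0 ⇒ 13;  out=∅∪out(13)=∅
  fail(14) 'aa': from fail(13)=0 chase 'a': 0 ⇒ 13;  out=∅∪out(13)=∅
  fail(4) 'caa': from fail(3)=13 chase 'a': 13 ⇒ 14;  out=∅∪out(14)=∅
  fail(10) 'dac': from fail(9)=13 chase 'c': 13→0 ⇒ 2;  out=∅∪out(2)=∅
  fail(15) 'aad': from fail(14)=13 chase 'd': 13→0 ⇒ 8;  out=∅∪out(8)=∅
  fail(5) 'caaa': from fail(4)=14 chase 'a': 14→13 ⇒ 14;  out=∅∪out(14)=∅
  fail(11) 'dacc': from fail(10)=2 chase 'c': 2→0 ⇒ 2;  out=∅∪out(2)=∅
  fail(16) 'aada': from fail(15)=8 chase 'a': 8 ⇒ 9;  out={3}∪out(9)={3}
  fail(6) 'caaad': from fail(5)=14 chase 'd': 14 ⇒ 15;  out=∅∪out(15)=∅
  fail(12) 'dacca': from fail(11)=2 chase 'a': 2 ⇒ 3;  out={2}∪out(3)={2}
  fail(7) 'caaada': from fail(6)=15 chase 'a': 15 ⇒ 16;  out={1}∪out(16)={1,3}

Scan:
i=0 'd': node 0→8
i=1 'a': node 8→9
i=2 'a': node 9→14 (fail-walked)
i=3 'd': node 14→15
i=4 'a': node 15→16  → match P3@[1:4]
i=5 'c': node 16→10 (fail-walked)
i=6 'd': node 10→8 (fail-walked)
i=7 'b': node 8→1 (fail-walked)  → match P0@[7:7]
i=8 'b': node 1→1 (fail-walked)  → match P0@[8:8]
i=9 'd': node 1→8 (fail-walked)
i=10 'a': node 8→9
i=11 'd': node 9→8 (fail-walked)
i=12 'a': node 8→9
i=13 'c': node 9→10
i=14 'c': node 10→11
i=15 'a': node 11→12  → match P2@[11:15]
i=16 'd': node 12→8 (fail-walked)
i=17 'a': node 8→9
i=18 'c': node 9→10
i=19 'c': node 10→11
i=20 'a': node 11→12  → match P2@[16:20]
i=21 'd': node 12→8 (fail-walked)
i=22 'd': node 8→8 (fail-walked)
i=23 'd': node 8→8 (fail-walked)
i=24 'd': node 8→8 (fail-walked)
i=25 'a': node 8→9
i=26 'c': node 9→10
i=27 'c': node 10→11
i=28 'a': node 11→12  → match P2@[24:28]
i=29 'c': node 12→2 (fail-walked)
i=30 'd': node 2→8 (fail-walked)
i=31 'b': node 8→1 (fail-walked)  → match P0@[31:31]
i=32 'c': node 1→2 (fail-walked)
i=33 'a': node 2→3
i=34 'a': node 3→4
i=35 'a': node 4→5
i=36 'd': node 5→6
i=37 'a': node 6→7  → match P1@[32:37],P3@[34:37]
i=38 'c': node 7→10 (fail-walked)
i=39 'a': node 10→3 (fail-walked)
i=40 'a': node 3→4
i=41 'a': node 4→5
i=42 'd': node 5→6
i=43 'a': node 6→7  → match P1@[38:43],P3@[40:43]
i=44 'b': node 7→1 (fail-walked)  → match P0@[44:44]
i=45 'b': node 1→1 (fail-walked)  → match P0@[45:45]
i=46 'a': node 1→13 (fail-walked)
i=47 'b': node 13→1 (fail-walked)  → match P0@[47:47]
i=48 'd': node 1→8 (fail-walked)
i=49 'a': node 8→9
i=50 'b': node 9→1 (fail-walked)  → match P0@[50:50]
i=51 'b': node 1→1 (fail-walked)  → match P0@[51:51]
i=52 'a': node 1→13 (fail-walked)
i=53 'a': node 13→14
i=54 'a': node 14→14 (fail-walked)
i=55 'd': node 14→15
i=56 'a': node 15→16  → match P3@[53:56]
i=57 'a': node 16→14 (fail-walked)
i=58 'a': node 14→14 (fail-walked)
i=59 'd': node 14→15
i=60 'a': node 15→16  → match P3@[57:60]
i=61 'd': node 16→8 (fail-walked)
i=62 'd': node 8→8 (fail-walked)
i=63 'a': node 8→9
i=64 'c': node 9→10
i=65 'c': node 10→11
i=66 'a': node 11→12  → match P2@[62:66]
i=67 'a': node 12→4 (fail-walked)
i=68 'a': node 4→5
i=69 'a': node 5→14 (fail-walked)
i=70 'a': node 14→14 (fail-walked)
i=71 'd': node 14→15
i=72 'c': node 15→2 (fail-walked)
i=73 'c': node 2→2 (fail-walked)
i=74 'a': node 2→3
i=75 'a': node 3→4
i=76 'a': node 4→5
i=77 'd': node 5→6
i=78 'a': node 6→7  → match P1@[73:78],P3@[75:78]

All matches (sorted): [[4,3],[7,0],[8,0],[15,2],[20,2],[28,2],[31,0],[37,1],[37,3],[43,1],[43,3],[44,0],[45,0],[47,0],[50,0],[51,0],[56,3],[60,3],[66,2],[78,1],[78,3]]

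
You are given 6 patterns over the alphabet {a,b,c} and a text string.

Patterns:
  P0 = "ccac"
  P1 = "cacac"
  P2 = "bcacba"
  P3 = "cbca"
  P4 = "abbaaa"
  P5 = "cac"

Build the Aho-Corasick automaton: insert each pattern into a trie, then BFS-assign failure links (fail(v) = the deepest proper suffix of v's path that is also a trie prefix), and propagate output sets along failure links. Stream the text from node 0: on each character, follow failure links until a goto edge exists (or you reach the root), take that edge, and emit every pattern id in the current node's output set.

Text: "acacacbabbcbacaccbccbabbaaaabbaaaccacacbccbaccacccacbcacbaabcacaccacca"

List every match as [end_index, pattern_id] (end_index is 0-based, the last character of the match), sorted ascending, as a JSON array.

Build:
Trie (insert patterns):
  n0 'ε': a→18 b→9 c→1
  n1 'c': a→5 b→15 c→2
  n2 'cc': a→3
  n3 'cca': c→4
  n4 'ccac': ·  ←P0
  n5 'ca': c→6
  n6 'cac': a→7  ←P5
  n7 'caca': c→8
  n8 'cacac': ·  ←P1
  n9 'b': c→10
  n10 'bc': a→11
  n11 'bca': c→12
  n12 'bcac': b→13
  n13 'bcacb': a→14
  n14 'bcacba': ·  ←P2
  n15 'cb': c→16
  n16 'cbc': a→17
  n17 'cbca': ·  ←P3
  n18 'a': b→19
  n19 'ab': b→20
  n20 'abb': a→21
  n21 'abba': a→22
  n22 'abbaa': a→23
  n23 'abbaaa': ·  ←P4

Failure links (BFS by depth):
  n1('c'): parent n0 fail=0; on 'c' 0 → fail=0;  out ∅∪∅=∅
  n9('b'): parent n0 fail=0; on 'b' 0 → fail=0;  out ∅∪∅=∅
  n18('a'): parent n0 fail=0; on 'a' 0 → fail=0;  out ∅∪∅=∅
  n2('cc'): parent n1 fail=0; on 'c' 0 → fail=1;  out ∅∪∅=∅
  n5('ca'): parent n1 fail=0; on 'a' 0 → fail=18;  out ∅∪∅=∅
  n10('bc'): parent n9 fail=0; on 'c' 0 → fail=1;  out ∅∪∅=∅
  n15('cb'): parent n1 fail=0; on 'b' 0 → fail=9;  out ∅∪∅=∅
  n19('ab'): parent n18 fail=0; on 'b' 0 → fail=9;  out ∅∪∅=∅
  n3('cca'): parent n2 fail=1; on 'a' 1 → fail=5;  out ∅∪∅=∅
  n6('cac'): parent n5 fail=18; on 'c' 18→0 → fail=1;  out {5}∪∅={5}
  n11('bca'): parent n10 fail=1; on 'a' 1 → fail=5;  out ∅∪∅=∅
  n16('cbc'): parent n15 fail=9; on 'c' 9 → fail=10;  out ∅∪∅=∅
  n20('abb'): parent n19 fail=9; on 'b' 9→0 → fail=9;  out ∅∪∅=∅
  n4('ccac'): parent n3 fail=5; on 'c' 5 → fail=6;  out {0}∪{5}={0,5}
  n7('caca'): parent n6 fail=1; on 'a' 1 → fail=5;  out ∅∪∅=∅
  n12('bcac'): parent n11 fail=5; on 'c' 5 → fail=6;  out ∅∪{5}={5}
  n17('cbca'): parent n16 fail=10; on 'a' 10 → fail=11;  out {3}∪∅={3}
  n21('abba'): parent n20 fail=9; on 'a' 9→0 → fail=18;  out ∅∪∅=∅
  n8('cacac'): parent n7 fail=5; on 'c' 5 → fail=6;  out {1}∪{5}={1,5}
  n13('bcacb'): parent n12 fail=6; on 'b' 6→1 → fail=15;  out ∅∪∅=∅
  n22('abbaa'): parent n21 fail=18; on 'a' 18→0 → fail=18;  out ∅∪∅=∅
  n14('bcacba'): parent n13 fail=15; on 'a' 15→9→0 → fail=18;  out {2}∪∅={2}
  n23('abbaaa'): parent n22 fail=18; on 'a' 18→0 → fail=18;  out {4}∪∅={4}

Text stream:
[0] read 'a'  n0⇒n18
[1] read 'c'  n18⇒n1 ·f
[2] read 'a'  n1⇒n5
[3] read 'c'  n5⇒n6  ** P5@[1:3]
[4] read 'a'  n6⇒n7
[5] read 'c'  n7⇒n8  ** P1@[1:5],P5@[3:5]
[6] read 'b'  n8⇒n15 ·f
[7] read 'a'  n15⇒n18 ·f
[8] read 'b'  n18⇒n19
[9] read 'b'  n19⇒n20
[10] read 'c'  n20⇒n10 ·f
[11] read 'b'  n10⇒n15 ·f
[12] read 'a'  n15⇒n18 ·f
[13] read 'c'  n18⇒n1 ·f
[14] read 'a'  n1⇒n5
[15] read 'c'  n5⇒n6  ** P5@[13:15]
[16] read 'c'  n6⇒n2 ·f
[17] read 'b'  n2⇒n15 ·f
[18] read 'c'  n15⇒n16
[19] read 'c'  n16⇒n2 ·f
[20] read 'b'  n2⇒n15 ·f
[21] read 'a'  n15⇒n18 ·f
[22] read 'b'  n18⇒n19
[23] read 'b'  n19⇒n20
[24] read 'a'  n20⇒n21
[25] read 'a'  n21⇒n22
[26] read 'a'  n22⇒n23  ** P4@[21:26]
[27] read 'a'  n23⇒n18 ·f
[28] read 'b'  n18⇒n19
[29] read 'b'  n19⇒n20
[30] read 'a'  n20⇒n21
[31] read 'a'  n21⇒n22
[32] read 'a'  n22⇒n23  ** P4@[27:32]
[33] read 'c'  n23⇒n1 ·f
[34] read 'c'  n1⇒n2
[35] read 'a'  n2⇒n3
[36] read 'c'  n3⇒n4  ** P0@[33:36],P5@[34:36]
[37] read 'a'  n4⇒n7 ·f
[38] read 'c'  n7⇒n8  ** P1@[34:38],P5@[36:38]
[39] read 'b'  n8⇒n15 ·f
[40] read 'c'  n15⇒n16
[41] read 'c'  n16⇒n2 ·f
[42] read 'b'  n2⇒n15 ·f
[43] read 'a'  n15⇒n18 ·f
[44] read 'c'  n18⇒n1 ·f
[45] read 'c'  n1⇒n2
[46] read 'a'  n2⇒n3
[47] read 'c'  n3⇒n4  ** P0@[44:47],P5@[45:47]
[48] read 'c'  n4⇒n2 ·f
[49] read 'c'  n2⇒n2 ·f
[50] read 'a'  n2⇒n3
[51] read 'c'  n3⇒n4  ** P0@[48:51],P5@[49:51]
[52] read 'b'  n4⇒n15 ·f
[53] read 'c'  n15⇒n16
[54] read 'a'  n16⇒n17  ** P3@[51:54]
[55] read 'c'  n17⇒n12 ·f  ** P5@[53:55]
[56] read 'b'  n12⇒n13
[57] read 'a'  n13⇒n14  ** P2@[52:57]
[58] read 'a'  n14⇒n18 ·f
[59] read 'b'  n18⇒n19
[60] read 'c'  n19⇒n10 ·f
[61] read 'a'  n10⇒n11
[62] read 'c'  n11⇒n12  ** P5@[60:62]
[63] read 'a'  n12⇒n7 ·f
[64] read 'c'  n7⇒n8  ** P1@[60:64],P5@[62:64]
[65] read 'c'  n8⇒n2 ·f
[66] read 'a'  n2⇒n3
[67] read 'c'  n3⇒n4  ** P0@[64:67],P5@[65:67]
[68] read 'c'  n4⇒n2 ·f
[69] read 'a'  n2⇒n3

Matches: [[3,5],[5,1],[5,5],[15,5],[26,4],[32,4],[36,0],[36,5],[38,1],[38,5],[47,0],[47,5],[51,0],[51,5],[54,3],[55,5],[57,2],[62,5],[64,1],[64,5],[67,0],[67,5]]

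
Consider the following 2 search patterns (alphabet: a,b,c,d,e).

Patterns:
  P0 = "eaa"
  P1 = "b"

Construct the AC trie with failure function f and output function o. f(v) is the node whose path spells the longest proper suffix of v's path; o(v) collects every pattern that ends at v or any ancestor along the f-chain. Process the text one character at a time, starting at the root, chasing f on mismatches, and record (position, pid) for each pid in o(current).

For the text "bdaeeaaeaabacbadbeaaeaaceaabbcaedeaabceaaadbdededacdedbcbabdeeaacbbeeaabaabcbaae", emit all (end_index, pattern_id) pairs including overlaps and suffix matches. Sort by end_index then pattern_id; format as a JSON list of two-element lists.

Construct AC machine:
Trie (insert patterns):
  0='ε' goto b→4 e→1
  1='e' goto a→2
  2='ea' goto a→3
  3='eaa' goto ·  ←P0
  4='b' goto ·  ←P1

BFS fail/out derivation:
  n1('e'): parent n0 fail=0; on 'e' 0 → fail=0;  out ∅∪∅=∅
  n4('b'): parent n0 fail=0; on 'b' 0 → fail=0;  out {1}∪∅={1}
  n2('ea'): parent n1 fail=0; on 'a' 0 → fail=0;  out ∅∪∅=∅
  n3('eaa'): parent n2 fail=0; on 'a' 0 → fail=0;  out {0}∪∅={0}

Run:
pos 0 'b': at 4  ** P1@[0:0]
pos 1 'd': at 0 (fail-walked)
pos 2 'a': at 0
pos 3 'e': at 1
pos 4 'e': at 1 (fail-walked)
pos 5 'a': at 2
pos 6 'a': at 3  ** P0@[4:6]
pos 7 'e': at 1 (fail-walked)
pos 8 'a': at 2
pos 9 'a': at 3  ** P0@[7:9]
pos 10 'b': at 4 (fail-walked)  ** P1@[10:10]
pos 11 'a': at 0 (fail-walked)
pos 12 'c': at 0
pos 13 'b': at 4  ** P1@[13:13]
pos 14 'a': at 0 (fail-walked)
pos 15 'd': at 0
pos 16 'b': at 4  ** P1@[16:16]
pos 17 'e': at 1 (fail-walked)
pos 18 'a': at 2
pos 19 'a': at 3  ** P0@[17:19]
pos 20 'e': at 1 (fail-walked)
pos 21 'a': at 2
pos 22 'a': at 3  ** P0@[20:22]
pos 23 'c': at 0 (fail-walked)
pos 24 'e': at 1
pos 25 'a': at 2
pos 26 'a': at 3  ** P0@[24:26]
pos 27 'b': at 4 (fail-walked)  ** P1@[27:27]
pos 28 'b': at 4 (fail-walked)  ** P1@[28:28]
pos 29 'c': at 0 (fail-walked)
pos 30 'a': at 0
pos 31 'e': at 1
pos 32 'd': at 0 (fail-walked)
pos 33 'e': at 1
pos 34 'a': at 2
pos 35 'a': at 3  ** P0@[33:35]
pos 36 'b': at 4 (fail-walked)  ** P1@[36:36]
pos 37 'c': at 0 (fail-walked)
pos 38 'e': at 1
pos 39 'a': at 2
pos 40 'a': at 3  ** P0@[38:40]
pos 41 'a': at 0 (fail-walked)
pos 42 'd': at 0
pos 43 'b': at 4  ** P1@[43:43]
pos 44 'd': at 0 (fail-walked)
pos 45 'e': at 1
pos 46 'd': at 0 (fail-walked)
pos 47 'e': at 1
pos 48 'd': at 0 (fail-walked)
pos 49 'a': at 0
pos 50 'c': at 0
pos 51 'd': at 0
pos 52 'e': at 1
pos 53 'd': at 0 (fail-walked)
pos 54 'b': at 4  ** P1@[54:54]
pos 55 'c': at 0 (fail-walked)
pos 56 'b': at 4  ** P1@[56:56]
pos 57 'a': at 0 (fail-walked)
pos 58 'b': at 4  ** P1@[58:58]
pos 59 'd': at 0 (fail-walked)
pos 60 'e': at 1
pos 61 'e': at 1 (fail-walked)
pos 62 'a': at 2
pos 63 'a': at 3  ** P0@[61:63]
pos 64 'c': at 0 (fail-walked)
pos 65 'b': at 4  ** P1@[65:65]
pos 66 'b': at 4 (fail-walked)  ** P1@[66:66]
pos 67 'e': at 1 (fail-walked)
pos 68 'e': at 1 (fail-walked)
pos 69 'a': at 2
pos 70 'a': at 3  ** P0@[68:70]
pos 71 'b': at 4 (fail-walked)  ** P1@[71:71]
pos 72 'a': at 0 (fail-walked)
pos 73 'a': at 0
pos 74 'b': at 4  ** P1@[74:74]
pos 75 'c': at 0 (fail-walked)
pos 76 'b': at 4  ** P1@[76:76]
pos 77 'a': at 0 (fail-walked)
pos 78 'a': at 0
pos 79 'e': at 1

All matches (sorted): [[0,1],[6,0],[9,0],[10,1],[13,1],[16,1],[19,0],[22,0],[26,0],[27,1],[28,1],[35,0],[36,1],[40,0],[43,1],[54,1],[56,1],[58,1],[63,0],[65,1],[66,1],[70,0],[71,1],[74,1],[76,1]]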